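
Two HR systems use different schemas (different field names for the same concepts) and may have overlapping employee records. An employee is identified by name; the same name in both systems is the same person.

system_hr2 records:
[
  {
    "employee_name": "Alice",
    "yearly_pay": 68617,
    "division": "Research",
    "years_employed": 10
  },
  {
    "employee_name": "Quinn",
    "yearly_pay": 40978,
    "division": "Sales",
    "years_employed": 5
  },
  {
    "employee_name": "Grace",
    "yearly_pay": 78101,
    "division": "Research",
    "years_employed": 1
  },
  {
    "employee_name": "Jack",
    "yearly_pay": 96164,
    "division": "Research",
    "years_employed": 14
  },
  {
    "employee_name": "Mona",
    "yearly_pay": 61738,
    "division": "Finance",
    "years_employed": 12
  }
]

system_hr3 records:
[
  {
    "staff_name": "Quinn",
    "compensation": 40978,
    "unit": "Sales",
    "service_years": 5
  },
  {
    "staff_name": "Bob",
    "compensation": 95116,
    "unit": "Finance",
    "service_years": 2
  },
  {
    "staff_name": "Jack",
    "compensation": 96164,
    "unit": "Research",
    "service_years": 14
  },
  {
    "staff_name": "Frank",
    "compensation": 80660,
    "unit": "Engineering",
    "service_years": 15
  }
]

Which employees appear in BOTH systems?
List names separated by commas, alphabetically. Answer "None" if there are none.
Jack, Quinn

Schema mapping: "employee_name" (system_hr2) = "staff_name" (system_hr3) = employee name

Names in system_hr2: ['Alice', 'Grace', 'Jack', 'Mona', 'Quinn']
Names in system_hr3: ['Bob', 'Frank', 'Jack', 'Quinn']

Intersection: ['Jack', 'Quinn']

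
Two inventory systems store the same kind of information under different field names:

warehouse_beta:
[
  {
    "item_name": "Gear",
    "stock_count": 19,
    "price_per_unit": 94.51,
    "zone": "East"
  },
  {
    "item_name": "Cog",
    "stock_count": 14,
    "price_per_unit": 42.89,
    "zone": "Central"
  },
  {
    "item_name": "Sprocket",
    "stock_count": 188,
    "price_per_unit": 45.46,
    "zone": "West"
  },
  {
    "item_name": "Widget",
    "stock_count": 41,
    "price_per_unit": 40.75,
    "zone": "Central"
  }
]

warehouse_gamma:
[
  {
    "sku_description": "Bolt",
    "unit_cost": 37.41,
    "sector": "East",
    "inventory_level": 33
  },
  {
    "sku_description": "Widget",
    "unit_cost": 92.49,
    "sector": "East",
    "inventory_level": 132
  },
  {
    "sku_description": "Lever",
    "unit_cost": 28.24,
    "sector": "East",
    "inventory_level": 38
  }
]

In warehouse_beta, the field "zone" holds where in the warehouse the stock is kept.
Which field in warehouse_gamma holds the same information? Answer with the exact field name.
sector

In warehouse_beta, "zone" holds where in the warehouse the stock is kept.
The fields in warehouse_gamma are: "sku_description", "unit_cost", "sector", "inventory_level".
"sector" is the match: the name refers to the same concept and its values are area labels (e.g. 'East').
The other fields ("sku_description", "unit_cost", "inventory_level") hold different kinds of data.

So "zone" in warehouse_beta corresponds to "sector" in warehouse_gamma.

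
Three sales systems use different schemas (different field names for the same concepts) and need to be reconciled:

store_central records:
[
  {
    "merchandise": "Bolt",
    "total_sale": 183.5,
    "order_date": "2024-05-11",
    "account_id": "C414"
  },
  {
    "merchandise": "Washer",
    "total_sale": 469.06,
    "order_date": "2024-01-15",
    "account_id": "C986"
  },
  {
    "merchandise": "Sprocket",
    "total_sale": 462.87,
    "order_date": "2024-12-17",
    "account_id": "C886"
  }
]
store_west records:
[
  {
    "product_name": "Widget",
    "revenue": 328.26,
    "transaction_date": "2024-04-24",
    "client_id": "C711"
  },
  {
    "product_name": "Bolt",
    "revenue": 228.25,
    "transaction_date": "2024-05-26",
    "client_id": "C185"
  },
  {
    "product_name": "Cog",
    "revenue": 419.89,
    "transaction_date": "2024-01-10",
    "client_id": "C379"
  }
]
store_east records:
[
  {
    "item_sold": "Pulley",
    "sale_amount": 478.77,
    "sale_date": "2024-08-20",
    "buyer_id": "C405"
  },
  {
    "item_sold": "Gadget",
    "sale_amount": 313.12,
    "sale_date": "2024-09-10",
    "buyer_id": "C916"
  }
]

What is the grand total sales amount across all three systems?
2883.72

Schema reconciliation - all amount fields map to sale amount:

store_central (total_sale): 1115.43
store_west (revenue): 976.4
store_east (sale_amount): 791.89

Grand total: 2883.72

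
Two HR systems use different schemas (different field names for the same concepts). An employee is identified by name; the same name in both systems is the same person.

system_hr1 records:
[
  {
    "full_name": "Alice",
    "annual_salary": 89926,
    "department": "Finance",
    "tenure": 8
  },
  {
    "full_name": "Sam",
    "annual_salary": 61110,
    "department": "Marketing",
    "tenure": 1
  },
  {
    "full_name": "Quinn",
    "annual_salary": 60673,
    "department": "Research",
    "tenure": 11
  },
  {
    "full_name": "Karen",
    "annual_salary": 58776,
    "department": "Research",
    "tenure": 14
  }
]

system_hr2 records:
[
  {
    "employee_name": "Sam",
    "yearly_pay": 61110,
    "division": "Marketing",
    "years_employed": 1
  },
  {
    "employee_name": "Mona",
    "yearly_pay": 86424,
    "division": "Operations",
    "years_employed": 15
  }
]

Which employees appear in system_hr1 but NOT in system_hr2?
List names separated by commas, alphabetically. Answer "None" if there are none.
Alice, Karen, Quinn

Schema mapping: "full_name" (system_hr1) = "employee_name" (system_hr2) = employee name

Names in system_hr1: ['Alice', 'Karen', 'Quinn', 'Sam']
Names in system_hr2: ['Mona', 'Sam']

In system_hr1 but not system_hr2: ['Alice', 'Karen', 'Quinn']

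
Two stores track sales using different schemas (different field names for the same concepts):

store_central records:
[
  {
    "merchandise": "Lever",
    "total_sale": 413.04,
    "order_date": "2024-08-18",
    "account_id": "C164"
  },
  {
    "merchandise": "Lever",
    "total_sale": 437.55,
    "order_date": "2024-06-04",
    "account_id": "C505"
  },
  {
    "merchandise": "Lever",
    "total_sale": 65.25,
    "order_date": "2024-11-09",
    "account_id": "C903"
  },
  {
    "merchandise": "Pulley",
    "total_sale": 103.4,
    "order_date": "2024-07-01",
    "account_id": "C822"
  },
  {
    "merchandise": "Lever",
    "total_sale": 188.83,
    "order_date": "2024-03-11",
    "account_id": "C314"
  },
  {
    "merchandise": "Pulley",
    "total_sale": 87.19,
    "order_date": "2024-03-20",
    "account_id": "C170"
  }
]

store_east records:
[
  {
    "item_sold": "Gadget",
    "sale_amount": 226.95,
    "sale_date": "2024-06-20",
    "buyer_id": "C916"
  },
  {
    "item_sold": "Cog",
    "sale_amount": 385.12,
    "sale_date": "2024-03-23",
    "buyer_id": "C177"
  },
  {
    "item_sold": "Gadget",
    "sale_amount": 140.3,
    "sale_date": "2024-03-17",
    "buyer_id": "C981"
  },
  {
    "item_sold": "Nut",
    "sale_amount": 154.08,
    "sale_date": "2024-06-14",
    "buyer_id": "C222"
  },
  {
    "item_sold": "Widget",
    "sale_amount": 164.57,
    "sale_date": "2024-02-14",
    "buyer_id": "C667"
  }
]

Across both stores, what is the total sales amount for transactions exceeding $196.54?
1462.66

Schema mapping: "total_sale" (store_central) = "sale_amount" (store_east) = sale amount

Sum of sales > $196.54 in store_central: 850.59
Sum of sales > $196.54 in store_east: 612.07

Total: 850.59 + 612.07 = 1462.66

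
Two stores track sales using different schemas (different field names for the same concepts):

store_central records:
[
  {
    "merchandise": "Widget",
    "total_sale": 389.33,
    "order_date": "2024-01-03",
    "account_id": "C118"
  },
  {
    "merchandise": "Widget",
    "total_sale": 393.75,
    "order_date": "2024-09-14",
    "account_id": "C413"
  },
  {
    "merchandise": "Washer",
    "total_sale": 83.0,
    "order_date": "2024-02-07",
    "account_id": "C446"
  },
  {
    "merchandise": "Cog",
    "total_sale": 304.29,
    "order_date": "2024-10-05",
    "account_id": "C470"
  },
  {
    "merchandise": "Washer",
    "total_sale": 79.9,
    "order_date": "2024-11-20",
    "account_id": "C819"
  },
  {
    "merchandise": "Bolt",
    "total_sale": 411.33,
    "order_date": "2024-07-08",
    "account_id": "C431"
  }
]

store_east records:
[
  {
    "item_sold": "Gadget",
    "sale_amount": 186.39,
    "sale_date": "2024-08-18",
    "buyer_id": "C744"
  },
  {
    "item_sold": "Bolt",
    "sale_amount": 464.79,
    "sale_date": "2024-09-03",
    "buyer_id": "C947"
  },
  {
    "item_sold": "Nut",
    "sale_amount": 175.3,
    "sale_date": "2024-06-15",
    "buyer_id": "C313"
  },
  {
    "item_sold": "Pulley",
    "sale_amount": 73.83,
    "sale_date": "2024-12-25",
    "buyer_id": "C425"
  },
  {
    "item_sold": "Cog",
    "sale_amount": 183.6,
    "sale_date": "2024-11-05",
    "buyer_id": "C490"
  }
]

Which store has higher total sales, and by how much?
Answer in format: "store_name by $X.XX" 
store_central by $577.69

Schema mapping: "total_sale" (store_central) = "sale_amount" (store_east) = sale amount

Total for store_central: 1661.60
Total for store_east: 1083.91

Difference: |1661.60 - 1083.91| = 577.69
store_central has higher sales by $577.69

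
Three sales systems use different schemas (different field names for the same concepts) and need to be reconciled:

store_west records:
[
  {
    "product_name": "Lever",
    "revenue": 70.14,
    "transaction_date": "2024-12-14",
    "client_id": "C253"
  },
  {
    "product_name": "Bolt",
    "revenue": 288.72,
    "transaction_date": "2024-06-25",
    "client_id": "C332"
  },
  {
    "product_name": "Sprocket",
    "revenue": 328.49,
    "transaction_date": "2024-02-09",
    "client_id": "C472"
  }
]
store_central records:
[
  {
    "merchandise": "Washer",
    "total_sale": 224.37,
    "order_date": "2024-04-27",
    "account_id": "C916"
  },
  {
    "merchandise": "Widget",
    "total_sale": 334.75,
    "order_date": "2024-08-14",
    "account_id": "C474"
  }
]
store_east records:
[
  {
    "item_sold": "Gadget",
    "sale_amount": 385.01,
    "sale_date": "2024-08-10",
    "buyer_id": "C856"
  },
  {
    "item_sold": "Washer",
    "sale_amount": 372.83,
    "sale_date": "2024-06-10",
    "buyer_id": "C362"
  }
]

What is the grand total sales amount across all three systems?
2004.31

Schema reconciliation - all amount fields map to sale amount:

store_west (revenue): 687.35
store_central (total_sale): 559.12
store_east (sale_amount): 757.84

Grand total: 2004.31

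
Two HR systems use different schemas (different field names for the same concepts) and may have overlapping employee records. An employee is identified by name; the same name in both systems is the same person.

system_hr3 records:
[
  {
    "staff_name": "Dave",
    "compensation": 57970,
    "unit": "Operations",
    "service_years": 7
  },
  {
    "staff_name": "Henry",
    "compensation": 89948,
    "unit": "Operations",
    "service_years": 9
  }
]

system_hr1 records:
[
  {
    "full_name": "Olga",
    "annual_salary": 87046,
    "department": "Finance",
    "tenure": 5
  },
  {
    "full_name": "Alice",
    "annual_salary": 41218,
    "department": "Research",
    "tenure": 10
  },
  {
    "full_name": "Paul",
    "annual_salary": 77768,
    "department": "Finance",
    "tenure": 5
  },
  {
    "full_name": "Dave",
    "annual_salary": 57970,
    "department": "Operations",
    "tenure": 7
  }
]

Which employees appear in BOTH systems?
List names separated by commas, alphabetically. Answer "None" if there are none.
Dave

Schema mapping: "staff_name" (system_hr3) = "full_name" (system_hr1) = employee name

Names in system_hr3: ['Dave', 'Henry']
Names in system_hr1: ['Alice', 'Dave', 'Olga', 'Paul']

Intersection: ['Dave']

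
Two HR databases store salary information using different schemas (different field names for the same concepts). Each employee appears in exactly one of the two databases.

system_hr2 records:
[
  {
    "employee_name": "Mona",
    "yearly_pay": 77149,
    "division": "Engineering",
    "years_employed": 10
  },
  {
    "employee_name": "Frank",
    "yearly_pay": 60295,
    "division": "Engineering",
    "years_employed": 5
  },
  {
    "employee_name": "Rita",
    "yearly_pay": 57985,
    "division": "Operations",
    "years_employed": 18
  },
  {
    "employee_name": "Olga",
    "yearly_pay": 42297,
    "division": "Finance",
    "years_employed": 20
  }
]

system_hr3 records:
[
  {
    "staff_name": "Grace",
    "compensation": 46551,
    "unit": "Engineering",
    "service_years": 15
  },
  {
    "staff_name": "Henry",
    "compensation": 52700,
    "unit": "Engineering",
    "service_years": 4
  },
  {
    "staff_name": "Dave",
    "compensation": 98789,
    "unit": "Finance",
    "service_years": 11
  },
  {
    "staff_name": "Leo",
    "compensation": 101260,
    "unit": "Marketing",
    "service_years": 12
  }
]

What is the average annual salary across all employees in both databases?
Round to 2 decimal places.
67128.25

Schema mapping: "yearly_pay" (system_hr2) = "compensation" (system_hr3) = annual salary

All salaries: [77149, 60295, 57985, 42297, 46551, 52700, 98789, 101260]
Sum: 537026
Count: 8
Average: 537026 / 8 = 67128.25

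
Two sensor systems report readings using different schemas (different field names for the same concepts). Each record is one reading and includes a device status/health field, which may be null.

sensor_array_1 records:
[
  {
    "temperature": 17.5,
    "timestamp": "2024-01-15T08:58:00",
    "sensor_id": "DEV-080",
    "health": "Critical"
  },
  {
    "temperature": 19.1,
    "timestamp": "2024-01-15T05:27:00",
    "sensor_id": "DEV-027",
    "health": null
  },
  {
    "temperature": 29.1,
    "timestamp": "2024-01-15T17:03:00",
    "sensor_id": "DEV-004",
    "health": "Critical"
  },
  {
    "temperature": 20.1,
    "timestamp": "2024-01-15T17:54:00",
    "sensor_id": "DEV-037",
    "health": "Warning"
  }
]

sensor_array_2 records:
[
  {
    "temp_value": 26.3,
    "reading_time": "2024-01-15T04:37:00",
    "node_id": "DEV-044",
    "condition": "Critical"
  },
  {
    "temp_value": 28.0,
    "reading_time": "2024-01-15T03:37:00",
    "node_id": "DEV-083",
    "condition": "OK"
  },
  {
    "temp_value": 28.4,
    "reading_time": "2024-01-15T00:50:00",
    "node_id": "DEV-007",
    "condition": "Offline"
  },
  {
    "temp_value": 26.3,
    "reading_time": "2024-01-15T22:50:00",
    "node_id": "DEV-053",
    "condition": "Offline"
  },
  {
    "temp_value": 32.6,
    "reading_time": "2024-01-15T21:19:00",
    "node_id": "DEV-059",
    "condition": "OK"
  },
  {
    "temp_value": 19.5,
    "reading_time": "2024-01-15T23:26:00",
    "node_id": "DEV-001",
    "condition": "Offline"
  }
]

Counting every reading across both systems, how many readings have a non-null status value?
9

Schema mapping: "health" (sensor_array_1) = "condition" (sensor_array_2) = status

Non-null in sensor_array_1: 3
Non-null in sensor_array_2: 6

Total non-null: 3 + 6 = 9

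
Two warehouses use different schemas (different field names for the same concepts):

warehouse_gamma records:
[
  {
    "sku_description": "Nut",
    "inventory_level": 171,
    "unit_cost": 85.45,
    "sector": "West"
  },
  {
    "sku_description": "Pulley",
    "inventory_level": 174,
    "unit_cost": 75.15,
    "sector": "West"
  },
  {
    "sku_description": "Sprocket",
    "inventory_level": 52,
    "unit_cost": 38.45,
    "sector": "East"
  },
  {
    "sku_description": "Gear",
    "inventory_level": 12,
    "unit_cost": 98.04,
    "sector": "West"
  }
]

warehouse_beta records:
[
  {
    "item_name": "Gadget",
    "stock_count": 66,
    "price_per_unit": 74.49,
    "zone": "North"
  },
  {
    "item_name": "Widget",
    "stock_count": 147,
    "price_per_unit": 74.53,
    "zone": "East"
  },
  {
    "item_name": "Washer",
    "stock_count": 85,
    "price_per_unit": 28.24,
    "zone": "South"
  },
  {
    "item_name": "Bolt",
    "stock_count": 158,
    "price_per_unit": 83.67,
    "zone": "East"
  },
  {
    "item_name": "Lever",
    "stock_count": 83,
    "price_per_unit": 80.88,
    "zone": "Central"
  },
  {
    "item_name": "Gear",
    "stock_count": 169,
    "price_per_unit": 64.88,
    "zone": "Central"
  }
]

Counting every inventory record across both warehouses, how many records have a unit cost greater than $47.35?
8

Schema mapping: "unit_cost" (warehouse_gamma) = "price_per_unit" (warehouse_beta) = unit cost

Records > $47.35 in warehouse_gamma: 3
Records > $47.35 in warehouse_beta: 5

Total count: 3 + 5 = 8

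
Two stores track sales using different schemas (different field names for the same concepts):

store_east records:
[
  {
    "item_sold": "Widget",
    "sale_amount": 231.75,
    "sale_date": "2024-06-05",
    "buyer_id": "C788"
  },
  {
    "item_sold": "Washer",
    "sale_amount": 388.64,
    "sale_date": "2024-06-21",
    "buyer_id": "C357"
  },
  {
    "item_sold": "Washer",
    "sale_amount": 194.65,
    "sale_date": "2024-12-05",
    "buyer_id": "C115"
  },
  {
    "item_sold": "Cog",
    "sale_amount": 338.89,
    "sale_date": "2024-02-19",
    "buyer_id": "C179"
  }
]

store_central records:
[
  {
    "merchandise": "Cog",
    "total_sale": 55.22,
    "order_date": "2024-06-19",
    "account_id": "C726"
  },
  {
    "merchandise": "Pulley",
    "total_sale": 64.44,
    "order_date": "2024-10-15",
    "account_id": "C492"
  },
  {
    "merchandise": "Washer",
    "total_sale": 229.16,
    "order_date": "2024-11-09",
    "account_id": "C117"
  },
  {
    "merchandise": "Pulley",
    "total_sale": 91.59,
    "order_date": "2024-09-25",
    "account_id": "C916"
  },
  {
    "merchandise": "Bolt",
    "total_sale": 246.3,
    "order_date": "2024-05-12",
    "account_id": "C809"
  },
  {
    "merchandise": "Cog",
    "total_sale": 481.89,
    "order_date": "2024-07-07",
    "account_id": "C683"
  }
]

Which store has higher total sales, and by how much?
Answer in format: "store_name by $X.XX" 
store_central by $14.67

Schema mapping: "sale_amount" (store_east) = "total_sale" (store_central) = sale amount

Total for store_east: 1153.93
Total for store_central: 1168.60

Difference: |1153.93 - 1168.60| = 14.67
store_central has higher sales by $14.67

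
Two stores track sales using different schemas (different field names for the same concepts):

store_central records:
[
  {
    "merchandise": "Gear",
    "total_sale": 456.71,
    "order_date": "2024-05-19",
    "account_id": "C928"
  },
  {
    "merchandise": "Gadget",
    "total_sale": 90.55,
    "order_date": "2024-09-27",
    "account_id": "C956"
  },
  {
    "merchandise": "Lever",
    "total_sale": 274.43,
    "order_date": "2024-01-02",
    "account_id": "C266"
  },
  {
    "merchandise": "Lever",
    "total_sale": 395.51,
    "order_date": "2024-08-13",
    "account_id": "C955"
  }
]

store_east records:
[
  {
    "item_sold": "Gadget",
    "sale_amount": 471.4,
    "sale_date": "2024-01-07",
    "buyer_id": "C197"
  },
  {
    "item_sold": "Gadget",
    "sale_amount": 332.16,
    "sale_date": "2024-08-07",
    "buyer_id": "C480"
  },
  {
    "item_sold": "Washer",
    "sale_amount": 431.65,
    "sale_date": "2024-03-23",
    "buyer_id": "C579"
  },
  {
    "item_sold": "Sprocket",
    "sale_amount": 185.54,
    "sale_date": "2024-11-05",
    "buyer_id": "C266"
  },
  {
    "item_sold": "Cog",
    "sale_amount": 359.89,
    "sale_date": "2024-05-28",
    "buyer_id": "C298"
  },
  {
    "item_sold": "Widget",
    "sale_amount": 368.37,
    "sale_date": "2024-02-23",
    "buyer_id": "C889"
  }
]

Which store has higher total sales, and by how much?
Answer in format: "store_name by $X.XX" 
store_east by $931.81

Schema mapping: "total_sale" (store_central) = "sale_amount" (store_east) = sale amount

Total for store_central: 1217.20
Total for store_east: 2149.01

Difference: |1217.20 - 2149.01| = 931.81
store_east has higher sales by $931.81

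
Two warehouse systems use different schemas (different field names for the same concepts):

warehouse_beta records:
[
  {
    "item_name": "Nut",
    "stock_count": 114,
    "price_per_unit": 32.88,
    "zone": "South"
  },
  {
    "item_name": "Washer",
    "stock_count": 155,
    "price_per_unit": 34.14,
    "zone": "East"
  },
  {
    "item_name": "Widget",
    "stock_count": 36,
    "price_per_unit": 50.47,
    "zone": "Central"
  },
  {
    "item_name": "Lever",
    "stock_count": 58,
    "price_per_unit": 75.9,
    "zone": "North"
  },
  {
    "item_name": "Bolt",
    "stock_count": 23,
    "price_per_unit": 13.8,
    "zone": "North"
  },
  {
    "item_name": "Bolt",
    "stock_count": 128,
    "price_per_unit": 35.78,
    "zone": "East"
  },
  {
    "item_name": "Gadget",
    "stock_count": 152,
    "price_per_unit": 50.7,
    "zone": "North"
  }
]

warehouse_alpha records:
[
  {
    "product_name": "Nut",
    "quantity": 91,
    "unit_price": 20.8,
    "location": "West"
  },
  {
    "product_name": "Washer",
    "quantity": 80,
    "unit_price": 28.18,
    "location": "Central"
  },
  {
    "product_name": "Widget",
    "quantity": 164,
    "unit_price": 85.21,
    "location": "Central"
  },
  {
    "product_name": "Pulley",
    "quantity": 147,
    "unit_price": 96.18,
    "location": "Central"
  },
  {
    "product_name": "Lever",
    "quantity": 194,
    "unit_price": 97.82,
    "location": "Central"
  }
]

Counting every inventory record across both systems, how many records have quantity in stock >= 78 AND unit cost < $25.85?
1

Schema mappings:
- "stock_count" (warehouse_beta) = "quantity" (warehouse_alpha) = quantity
- "price_per_unit" (warehouse_beta) = "unit_price" (warehouse_alpha) = unit cost

Records meeting both conditions in warehouse_beta: 0
Records meeting both conditions in warehouse_alpha: 1

Total: 0 + 1 = 1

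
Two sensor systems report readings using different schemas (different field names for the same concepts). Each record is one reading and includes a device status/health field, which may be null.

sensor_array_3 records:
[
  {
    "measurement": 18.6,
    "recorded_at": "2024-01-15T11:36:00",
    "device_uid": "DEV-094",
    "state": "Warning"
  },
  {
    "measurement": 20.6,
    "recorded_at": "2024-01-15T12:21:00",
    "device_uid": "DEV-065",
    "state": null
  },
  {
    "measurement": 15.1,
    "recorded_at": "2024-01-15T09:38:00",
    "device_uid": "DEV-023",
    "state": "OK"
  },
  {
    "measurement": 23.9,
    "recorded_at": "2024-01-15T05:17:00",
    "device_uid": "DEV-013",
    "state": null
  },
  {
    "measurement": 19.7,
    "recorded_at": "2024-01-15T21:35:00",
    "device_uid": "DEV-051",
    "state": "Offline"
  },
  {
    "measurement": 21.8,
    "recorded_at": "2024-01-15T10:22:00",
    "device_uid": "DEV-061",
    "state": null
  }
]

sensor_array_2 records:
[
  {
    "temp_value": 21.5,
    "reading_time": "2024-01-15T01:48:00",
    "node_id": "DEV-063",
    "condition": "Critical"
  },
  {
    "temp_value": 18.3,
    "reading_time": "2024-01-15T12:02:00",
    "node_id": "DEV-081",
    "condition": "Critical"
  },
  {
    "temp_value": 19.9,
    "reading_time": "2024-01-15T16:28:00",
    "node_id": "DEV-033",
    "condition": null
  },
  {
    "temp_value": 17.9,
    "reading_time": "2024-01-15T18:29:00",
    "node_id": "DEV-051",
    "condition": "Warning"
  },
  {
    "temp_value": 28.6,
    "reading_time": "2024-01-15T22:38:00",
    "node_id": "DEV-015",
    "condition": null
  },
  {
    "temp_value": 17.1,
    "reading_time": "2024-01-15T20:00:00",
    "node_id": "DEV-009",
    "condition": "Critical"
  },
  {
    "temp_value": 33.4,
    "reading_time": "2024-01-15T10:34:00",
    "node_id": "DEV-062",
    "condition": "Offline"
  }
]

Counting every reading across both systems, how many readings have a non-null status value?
8

Schema mapping: "state" (sensor_array_3) = "condition" (sensor_array_2) = status

Non-null in sensor_array_3: 3
Non-null in sensor_array_2: 5

Total non-null: 3 + 5 = 8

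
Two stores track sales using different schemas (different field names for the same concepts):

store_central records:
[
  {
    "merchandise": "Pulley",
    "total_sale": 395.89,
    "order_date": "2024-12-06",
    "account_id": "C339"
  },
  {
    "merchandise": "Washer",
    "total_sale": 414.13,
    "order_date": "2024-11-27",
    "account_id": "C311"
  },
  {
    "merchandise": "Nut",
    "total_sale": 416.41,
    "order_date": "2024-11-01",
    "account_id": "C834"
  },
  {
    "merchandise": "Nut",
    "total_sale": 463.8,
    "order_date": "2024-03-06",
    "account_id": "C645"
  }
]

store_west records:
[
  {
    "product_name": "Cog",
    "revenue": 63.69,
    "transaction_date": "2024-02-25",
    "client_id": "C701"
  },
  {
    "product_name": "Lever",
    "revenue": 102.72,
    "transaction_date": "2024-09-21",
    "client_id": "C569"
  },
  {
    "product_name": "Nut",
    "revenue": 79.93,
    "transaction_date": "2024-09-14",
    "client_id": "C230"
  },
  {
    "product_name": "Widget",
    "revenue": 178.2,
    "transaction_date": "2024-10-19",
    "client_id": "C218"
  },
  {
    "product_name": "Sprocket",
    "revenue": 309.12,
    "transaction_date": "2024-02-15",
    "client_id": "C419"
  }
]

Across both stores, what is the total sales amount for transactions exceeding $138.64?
2177.55

Schema mapping: "total_sale" (store_central) = "revenue" (store_west) = sale amount

Sum of sales > $138.64 in store_central: 1690.23
Sum of sales > $138.64 in store_west: 487.32

Total: 1690.23 + 487.32 = 2177.55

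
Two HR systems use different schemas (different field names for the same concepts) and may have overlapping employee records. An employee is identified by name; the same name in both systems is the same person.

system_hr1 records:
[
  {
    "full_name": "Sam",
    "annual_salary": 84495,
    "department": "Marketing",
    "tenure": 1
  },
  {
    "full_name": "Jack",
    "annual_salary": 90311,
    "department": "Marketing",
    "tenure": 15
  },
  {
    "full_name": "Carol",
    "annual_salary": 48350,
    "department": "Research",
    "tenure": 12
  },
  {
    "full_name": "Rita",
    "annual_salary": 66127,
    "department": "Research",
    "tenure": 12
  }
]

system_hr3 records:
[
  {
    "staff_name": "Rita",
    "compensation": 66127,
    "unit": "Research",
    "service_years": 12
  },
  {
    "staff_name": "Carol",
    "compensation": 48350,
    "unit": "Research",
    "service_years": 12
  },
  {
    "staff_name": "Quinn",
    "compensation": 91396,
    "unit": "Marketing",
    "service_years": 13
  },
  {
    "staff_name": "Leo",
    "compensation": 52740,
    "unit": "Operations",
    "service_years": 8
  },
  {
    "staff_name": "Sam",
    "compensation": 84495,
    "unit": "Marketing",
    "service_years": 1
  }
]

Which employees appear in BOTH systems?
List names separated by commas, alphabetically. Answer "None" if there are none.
Carol, Rita, Sam

Schema mapping: "full_name" (system_hr1) = "staff_name" (system_hr3) = employee name

Names in system_hr1: ['Carol', 'Jack', 'Rita', 'Sam']
Names in system_hr3: ['Carol', 'Leo', 'Quinn', 'Rita', 'Sam']

Intersection: ['Carol', 'Rita', 'Sam']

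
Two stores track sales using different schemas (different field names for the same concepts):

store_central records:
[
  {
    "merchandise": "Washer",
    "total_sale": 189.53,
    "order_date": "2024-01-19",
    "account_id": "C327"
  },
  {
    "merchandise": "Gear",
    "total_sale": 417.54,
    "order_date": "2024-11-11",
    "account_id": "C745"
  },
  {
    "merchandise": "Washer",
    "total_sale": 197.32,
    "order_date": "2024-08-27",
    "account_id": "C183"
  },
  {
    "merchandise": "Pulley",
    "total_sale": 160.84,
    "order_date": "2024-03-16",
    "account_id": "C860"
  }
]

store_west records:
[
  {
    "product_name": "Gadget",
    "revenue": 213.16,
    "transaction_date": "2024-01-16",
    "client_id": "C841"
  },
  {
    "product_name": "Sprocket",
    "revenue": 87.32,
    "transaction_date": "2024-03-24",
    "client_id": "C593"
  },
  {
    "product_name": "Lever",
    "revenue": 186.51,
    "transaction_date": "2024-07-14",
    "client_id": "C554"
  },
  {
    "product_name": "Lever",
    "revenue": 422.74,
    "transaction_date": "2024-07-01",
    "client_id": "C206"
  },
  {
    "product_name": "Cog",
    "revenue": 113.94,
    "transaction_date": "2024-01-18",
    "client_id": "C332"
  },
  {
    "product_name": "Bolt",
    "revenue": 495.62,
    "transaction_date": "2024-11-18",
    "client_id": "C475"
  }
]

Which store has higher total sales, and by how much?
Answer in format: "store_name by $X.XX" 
store_west by $554.06

Schema mapping: "total_sale" (store_central) = "revenue" (store_west) = sale amount

Total for store_central: 965.23
Total for store_west: 1519.29

Difference: |965.23 - 1519.29| = 554.06
store_west has higher sales by $554.06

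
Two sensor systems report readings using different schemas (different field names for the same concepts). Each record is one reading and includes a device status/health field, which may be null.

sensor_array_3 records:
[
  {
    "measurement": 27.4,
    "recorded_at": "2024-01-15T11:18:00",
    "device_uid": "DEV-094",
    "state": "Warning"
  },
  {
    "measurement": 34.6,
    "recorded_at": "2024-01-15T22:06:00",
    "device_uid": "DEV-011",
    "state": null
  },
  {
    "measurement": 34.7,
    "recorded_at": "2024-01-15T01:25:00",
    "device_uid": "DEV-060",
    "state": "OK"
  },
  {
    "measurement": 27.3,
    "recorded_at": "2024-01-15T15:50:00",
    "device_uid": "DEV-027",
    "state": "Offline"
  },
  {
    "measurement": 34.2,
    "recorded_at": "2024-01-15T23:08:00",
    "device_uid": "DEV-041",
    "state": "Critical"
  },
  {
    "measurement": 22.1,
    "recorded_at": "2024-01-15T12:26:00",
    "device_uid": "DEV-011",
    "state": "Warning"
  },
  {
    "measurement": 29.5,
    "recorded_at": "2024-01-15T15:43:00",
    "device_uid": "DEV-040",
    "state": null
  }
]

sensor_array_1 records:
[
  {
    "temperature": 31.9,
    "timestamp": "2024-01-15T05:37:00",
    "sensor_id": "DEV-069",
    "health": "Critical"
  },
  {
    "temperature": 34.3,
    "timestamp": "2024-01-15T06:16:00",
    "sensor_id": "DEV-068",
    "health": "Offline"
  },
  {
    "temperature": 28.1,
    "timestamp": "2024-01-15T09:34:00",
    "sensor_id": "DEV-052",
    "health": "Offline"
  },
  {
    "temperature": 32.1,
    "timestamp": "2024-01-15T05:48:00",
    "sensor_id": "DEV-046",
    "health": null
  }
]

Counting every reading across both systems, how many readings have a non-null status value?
8

Schema mapping: "state" (sensor_array_3) = "health" (sensor_array_1) = status

Non-null in sensor_array_3: 5
Non-null in sensor_array_1: 3

Total non-null: 5 + 3 = 8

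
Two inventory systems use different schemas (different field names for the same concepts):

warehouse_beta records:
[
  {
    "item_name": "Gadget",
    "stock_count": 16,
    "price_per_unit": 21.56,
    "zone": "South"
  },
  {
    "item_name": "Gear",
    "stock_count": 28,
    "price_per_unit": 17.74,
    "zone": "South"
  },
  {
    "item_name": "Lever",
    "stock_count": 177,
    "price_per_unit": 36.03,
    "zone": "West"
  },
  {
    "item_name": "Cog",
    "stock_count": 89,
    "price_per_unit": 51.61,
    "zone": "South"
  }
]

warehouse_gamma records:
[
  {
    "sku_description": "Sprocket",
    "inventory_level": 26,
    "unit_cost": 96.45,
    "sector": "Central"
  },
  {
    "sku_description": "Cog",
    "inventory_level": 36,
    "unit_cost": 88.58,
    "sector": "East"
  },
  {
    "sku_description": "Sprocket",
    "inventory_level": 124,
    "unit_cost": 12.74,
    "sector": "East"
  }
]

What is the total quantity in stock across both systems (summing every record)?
496

To reconcile these schemas, identify the field holding the quantity in stock in each system:
1. In warehouse_beta it is "stock_count"
2. In warehouse_gamma it is "inventory_level"

From warehouse_beta: 16 + 28 + 177 + 89 = 310
From warehouse_gamma: 26 + 36 + 124 = 186

Total: 310 + 186 = 496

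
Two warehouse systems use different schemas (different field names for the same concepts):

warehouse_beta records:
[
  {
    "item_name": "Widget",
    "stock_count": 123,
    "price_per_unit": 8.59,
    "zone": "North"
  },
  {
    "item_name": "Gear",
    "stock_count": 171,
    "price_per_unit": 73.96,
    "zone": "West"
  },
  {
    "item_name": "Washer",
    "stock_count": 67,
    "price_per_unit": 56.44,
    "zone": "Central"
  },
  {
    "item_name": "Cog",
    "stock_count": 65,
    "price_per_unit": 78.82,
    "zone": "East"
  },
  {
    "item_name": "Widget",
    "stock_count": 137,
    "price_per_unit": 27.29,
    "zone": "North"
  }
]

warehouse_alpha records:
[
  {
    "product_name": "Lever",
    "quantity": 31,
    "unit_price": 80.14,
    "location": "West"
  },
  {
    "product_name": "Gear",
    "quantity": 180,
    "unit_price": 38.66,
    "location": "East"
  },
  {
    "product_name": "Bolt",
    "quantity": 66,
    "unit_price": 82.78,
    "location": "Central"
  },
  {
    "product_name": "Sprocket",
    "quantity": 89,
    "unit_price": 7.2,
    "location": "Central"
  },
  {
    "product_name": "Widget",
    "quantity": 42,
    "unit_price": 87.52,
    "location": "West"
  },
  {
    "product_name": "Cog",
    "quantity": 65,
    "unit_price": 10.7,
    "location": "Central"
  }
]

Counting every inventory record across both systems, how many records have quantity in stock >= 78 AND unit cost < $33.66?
3

Schema mappings:
- "stock_count" (warehouse_beta) = "quantity" (warehouse_alpha) = quantity
- "price_per_unit" (warehouse_beta) = "unit_price" (warehouse_alpha) = unit cost

Records meeting both conditions in warehouse_beta: 2
Records meeting both conditions in warehouse_alpha: 1

Total: 2 + 1 = 3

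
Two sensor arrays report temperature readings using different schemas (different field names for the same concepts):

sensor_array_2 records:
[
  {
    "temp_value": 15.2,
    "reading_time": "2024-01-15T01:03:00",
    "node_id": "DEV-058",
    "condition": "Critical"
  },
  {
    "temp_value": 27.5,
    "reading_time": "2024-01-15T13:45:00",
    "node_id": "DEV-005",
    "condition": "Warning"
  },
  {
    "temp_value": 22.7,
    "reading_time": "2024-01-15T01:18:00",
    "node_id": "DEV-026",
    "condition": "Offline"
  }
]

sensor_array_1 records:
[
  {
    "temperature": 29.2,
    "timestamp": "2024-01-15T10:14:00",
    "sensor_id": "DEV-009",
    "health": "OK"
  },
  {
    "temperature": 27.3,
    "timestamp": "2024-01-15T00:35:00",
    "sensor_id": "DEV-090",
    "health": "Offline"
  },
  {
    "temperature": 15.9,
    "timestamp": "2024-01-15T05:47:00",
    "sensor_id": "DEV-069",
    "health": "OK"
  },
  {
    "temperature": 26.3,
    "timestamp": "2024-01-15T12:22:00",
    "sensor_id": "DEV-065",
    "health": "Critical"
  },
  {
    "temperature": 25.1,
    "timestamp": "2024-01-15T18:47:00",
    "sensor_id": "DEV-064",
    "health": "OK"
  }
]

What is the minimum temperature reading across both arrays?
15.2

Schema mapping: "temp_value" (sensor_array_2) = "temperature" (sensor_array_1) = temperature reading

Minimum in sensor_array_2: 15.2
Minimum in sensor_array_1: 15.9

Overall minimum: min(15.2, 15.9) = 15.2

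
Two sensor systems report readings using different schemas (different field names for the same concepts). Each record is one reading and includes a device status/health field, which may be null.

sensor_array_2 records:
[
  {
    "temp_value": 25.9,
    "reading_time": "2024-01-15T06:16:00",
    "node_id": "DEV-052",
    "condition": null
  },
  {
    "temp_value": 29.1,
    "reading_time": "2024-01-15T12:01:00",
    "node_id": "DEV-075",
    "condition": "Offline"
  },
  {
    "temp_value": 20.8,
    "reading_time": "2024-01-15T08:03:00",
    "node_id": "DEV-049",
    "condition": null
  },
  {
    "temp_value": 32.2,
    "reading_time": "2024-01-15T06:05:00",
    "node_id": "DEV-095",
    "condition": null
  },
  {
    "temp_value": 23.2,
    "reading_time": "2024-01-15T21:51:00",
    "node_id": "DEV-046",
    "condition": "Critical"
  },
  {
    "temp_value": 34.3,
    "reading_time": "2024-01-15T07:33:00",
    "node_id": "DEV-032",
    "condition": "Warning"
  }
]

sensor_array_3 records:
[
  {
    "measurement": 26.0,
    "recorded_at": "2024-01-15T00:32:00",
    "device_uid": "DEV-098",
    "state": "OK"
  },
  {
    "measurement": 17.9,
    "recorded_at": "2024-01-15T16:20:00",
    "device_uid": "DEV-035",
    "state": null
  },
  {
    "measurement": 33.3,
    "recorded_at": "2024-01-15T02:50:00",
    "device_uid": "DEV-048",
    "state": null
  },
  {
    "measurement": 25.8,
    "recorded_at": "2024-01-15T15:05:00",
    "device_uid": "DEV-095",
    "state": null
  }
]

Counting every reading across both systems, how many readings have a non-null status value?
4

Schema mapping: "condition" (sensor_array_2) = "state" (sensor_array_3) = status

Non-null in sensor_array_2: 3
Non-null in sensor_array_3: 1

Total non-null: 3 + 1 = 4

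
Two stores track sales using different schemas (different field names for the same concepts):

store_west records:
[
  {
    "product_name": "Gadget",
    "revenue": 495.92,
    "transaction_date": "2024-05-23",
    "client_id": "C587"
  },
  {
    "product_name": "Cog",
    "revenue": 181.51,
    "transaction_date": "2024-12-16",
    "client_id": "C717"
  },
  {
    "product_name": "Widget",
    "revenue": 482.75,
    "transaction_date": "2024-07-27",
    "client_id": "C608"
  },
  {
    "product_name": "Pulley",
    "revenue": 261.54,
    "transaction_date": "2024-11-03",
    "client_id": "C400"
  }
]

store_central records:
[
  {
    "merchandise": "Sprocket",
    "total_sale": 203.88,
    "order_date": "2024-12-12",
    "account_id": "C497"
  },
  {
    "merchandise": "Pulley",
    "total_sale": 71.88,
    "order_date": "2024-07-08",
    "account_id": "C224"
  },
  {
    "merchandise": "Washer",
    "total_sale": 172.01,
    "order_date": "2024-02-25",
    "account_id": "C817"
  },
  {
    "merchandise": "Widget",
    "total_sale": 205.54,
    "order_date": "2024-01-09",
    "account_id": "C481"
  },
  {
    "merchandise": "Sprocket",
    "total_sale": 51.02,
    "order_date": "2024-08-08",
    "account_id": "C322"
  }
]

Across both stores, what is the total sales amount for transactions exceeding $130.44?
2003.15

Schema mapping: "revenue" (store_west) = "total_sale" (store_central) = sale amount

Sum of sales > $130.44 in store_west: 1421.72
Sum of sales > $130.44 in store_central: 581.43

Total: 1421.72 + 581.43 = 2003.15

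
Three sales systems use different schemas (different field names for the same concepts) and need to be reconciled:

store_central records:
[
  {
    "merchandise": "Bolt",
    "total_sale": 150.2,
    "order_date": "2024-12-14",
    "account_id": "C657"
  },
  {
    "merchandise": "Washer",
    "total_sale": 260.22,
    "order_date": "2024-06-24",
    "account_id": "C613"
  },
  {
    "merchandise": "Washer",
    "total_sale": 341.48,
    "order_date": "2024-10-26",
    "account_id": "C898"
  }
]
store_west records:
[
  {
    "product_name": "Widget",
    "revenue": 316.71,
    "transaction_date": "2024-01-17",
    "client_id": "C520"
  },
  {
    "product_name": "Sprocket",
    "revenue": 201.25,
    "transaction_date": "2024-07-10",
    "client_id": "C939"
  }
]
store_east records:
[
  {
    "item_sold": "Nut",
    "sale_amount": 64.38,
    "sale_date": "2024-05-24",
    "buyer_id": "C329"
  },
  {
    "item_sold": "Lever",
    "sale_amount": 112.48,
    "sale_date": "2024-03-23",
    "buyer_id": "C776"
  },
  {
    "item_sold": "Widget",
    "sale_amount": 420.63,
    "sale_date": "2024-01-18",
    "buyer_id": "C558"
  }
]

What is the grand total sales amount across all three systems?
1867.35

Schema reconciliation - all amount fields map to sale amount:

store_central (total_sale): 751.9
store_west (revenue): 517.96
store_east (sale_amount): 597.49

Grand total: 1867.35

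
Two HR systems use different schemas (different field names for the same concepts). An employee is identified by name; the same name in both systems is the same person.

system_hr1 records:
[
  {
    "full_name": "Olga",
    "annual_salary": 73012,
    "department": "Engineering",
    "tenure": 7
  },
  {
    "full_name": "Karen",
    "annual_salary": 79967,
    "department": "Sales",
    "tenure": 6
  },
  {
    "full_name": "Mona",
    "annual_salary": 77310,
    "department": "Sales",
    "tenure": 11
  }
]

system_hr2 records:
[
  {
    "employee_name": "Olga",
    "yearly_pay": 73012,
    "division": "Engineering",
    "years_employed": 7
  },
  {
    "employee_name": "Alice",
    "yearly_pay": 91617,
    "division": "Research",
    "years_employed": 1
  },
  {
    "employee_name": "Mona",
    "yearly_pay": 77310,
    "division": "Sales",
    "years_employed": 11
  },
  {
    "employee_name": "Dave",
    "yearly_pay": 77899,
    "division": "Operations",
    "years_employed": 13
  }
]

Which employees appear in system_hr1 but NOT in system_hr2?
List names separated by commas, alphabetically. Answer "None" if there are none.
Karen

Schema mapping: "full_name" (system_hr1) = "employee_name" (system_hr2) = employee name

Names in system_hr1: ['Karen', 'Mona', 'Olga']
Names in system_hr2: ['Alice', 'Dave', 'Mona', 'Olga']

In system_hr1 but not system_hr2: ['Karen']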